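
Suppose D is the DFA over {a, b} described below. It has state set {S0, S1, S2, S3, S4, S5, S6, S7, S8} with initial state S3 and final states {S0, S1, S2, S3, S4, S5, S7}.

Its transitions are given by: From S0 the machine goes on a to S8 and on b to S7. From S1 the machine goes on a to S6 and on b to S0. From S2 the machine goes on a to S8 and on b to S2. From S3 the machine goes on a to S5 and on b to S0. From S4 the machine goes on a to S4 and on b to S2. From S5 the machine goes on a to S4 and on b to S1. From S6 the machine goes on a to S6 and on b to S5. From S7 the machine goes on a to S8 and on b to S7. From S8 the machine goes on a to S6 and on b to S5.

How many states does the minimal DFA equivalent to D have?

3

P0 = {S0,S1,S2,S3,S4,S5,S7} | {S6,S8}.
Refine {S0,S1,S2,S3,S4,S5,S7} on symbol a: members go to different blocks, giving {S0,S1,S2,S7} and {S3,S4,S5}.
Stable partition: {S0,S1,S2,S7} | {S6,S8} | {S3,S4,S5} — 3 equivalence classes.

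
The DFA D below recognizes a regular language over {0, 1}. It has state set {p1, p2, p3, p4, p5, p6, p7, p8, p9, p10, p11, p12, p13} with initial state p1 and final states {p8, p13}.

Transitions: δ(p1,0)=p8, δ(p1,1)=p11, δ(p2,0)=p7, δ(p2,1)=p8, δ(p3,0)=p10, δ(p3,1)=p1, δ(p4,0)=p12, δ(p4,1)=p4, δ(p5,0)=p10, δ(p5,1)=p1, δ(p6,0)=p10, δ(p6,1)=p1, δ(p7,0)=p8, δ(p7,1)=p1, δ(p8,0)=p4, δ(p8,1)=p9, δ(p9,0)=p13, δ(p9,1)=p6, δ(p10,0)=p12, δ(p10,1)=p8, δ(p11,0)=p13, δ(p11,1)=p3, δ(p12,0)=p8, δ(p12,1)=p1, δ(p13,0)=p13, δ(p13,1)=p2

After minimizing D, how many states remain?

Reachable states from the start: {p1,p2,p3,p4,p6,p7,p8,p9,p10,p11,p12,p13}. Unreachable: {p5} — drop them.
P0 = {p8,p13} | {p1,p2,p3,p4,p6,p7,p9,p10,p11,p12}.
On input 0, block {p8,p13} splits into {p8} and {p13}.
Refine {p1,p2,p3,p4,p6,p7,p9,p10,p11,p12} on symbol 0: members go to different blocks, giving {p2,p3,p4,p6,p10} and {p1,p7,p12} and {p9,p11}.
On input 0, block {p2,p3,p4,p6,p10} splits into {p2,p4,p10} and {p3,p6}.
On input 1, block {p2,p4,p10} splits into {p2,p10} and {p4}.
Split {p1,p7,p12} by δ(·,1) → {p7,p12} and {p1}.
No further refinement is possible. Final partition (8 blocks): {p8} | {p2,p10} | {p13} | {p7,p12} | {p9,p11} | {p3,p6} | {p4} | {p1}.

8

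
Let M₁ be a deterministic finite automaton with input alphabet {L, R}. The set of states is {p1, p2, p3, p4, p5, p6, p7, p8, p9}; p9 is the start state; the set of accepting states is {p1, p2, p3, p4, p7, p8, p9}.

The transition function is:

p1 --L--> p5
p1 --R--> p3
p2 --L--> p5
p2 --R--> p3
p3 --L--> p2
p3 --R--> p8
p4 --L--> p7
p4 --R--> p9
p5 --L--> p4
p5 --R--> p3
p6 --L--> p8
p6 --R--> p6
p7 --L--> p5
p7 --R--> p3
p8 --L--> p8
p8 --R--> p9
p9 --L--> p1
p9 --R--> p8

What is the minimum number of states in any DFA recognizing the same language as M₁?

5

First remove the unreachable states {p6}; 8 states remain.
Start with accepting vs non-accepting: {p1,p2,p3,p4,p7,p8,p9} | {p5}.
On input L, block {p1,p2,p3,p4,p7,p8,p9} splits into {p3,p4,p8,p9} and {p1,p2,p7}.
Split {p3,p4,p8,p9} by δ(·,L) → {p3,p4,p9} and {p8}.
Refine {p3,p4,p9} on symbol R: members go to different blocks, giving {p3,p9} and {p4}.
Stable partition: {p3,p9} | {p5} | {p1,p2,p7} | {p8} | {p4} — 5 equivalence classes.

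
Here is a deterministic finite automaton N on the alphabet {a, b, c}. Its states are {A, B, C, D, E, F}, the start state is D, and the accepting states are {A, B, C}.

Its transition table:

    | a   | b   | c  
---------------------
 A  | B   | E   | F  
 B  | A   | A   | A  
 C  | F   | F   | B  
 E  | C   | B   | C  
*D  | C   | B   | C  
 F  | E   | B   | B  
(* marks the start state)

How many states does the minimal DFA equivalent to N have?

5

Every state is reachable, so we keep all 6.
Initial partition by acceptance: {A,B,C} | {D,E,F}.
On input a, block {A,B,C} splits into {A,B} and {C}.
On input b, block {A,B} splits into {A} and {B}.
Split {D,E,F} by δ(·,a) → {D,E} and {F}.
Stable partition: {A} | {D,E} | {C} | {B} | {F} — 5 equivalence classes.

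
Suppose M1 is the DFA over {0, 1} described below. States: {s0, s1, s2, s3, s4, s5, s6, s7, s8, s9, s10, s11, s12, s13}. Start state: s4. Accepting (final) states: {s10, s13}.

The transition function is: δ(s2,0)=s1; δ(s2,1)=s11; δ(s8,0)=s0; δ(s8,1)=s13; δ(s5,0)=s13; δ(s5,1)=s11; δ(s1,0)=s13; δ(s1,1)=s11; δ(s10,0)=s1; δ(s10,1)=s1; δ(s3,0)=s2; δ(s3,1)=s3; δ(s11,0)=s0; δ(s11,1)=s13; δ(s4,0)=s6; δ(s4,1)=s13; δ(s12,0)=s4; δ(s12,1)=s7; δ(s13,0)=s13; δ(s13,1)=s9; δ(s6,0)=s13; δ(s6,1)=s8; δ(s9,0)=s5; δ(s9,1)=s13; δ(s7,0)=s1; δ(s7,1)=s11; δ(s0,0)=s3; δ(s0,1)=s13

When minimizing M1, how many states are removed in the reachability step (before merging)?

3

BFS from s4 reaches {s0, s1, s2, s3, s4, s5, s6, s8, s9, s11, s13}; the 3 state(s) s7, s10, s12 are never visited.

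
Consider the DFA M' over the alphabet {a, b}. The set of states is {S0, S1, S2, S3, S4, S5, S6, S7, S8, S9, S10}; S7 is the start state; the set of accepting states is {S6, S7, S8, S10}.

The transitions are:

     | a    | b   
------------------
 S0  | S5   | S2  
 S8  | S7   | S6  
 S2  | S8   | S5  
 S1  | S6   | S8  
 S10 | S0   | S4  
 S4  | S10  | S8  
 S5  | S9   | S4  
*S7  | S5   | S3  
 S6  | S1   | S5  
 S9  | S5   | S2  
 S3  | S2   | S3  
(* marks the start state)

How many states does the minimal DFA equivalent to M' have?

All states are reachable from the start state.
P0 = {S6,S7,S8,S10} | {S0,S1,S2,S3,S4,S5,S9}.
Refine {S6,S7,S8,S10} on symbol a: members go to different blocks, giving {S6,S7,S10} and {S8}.
On input a, block {S0,S1,S2,S3,S4,S5,S9} splits into {S0,S3,S5,S9} and {S1,S4} and {S2}.
Refine {S6,S7,S10} on symbol a: members go to different blocks, giving {S7,S10} and {S6}.
On input b, block {S7,S10} splits into {S7} and {S10}.
On input a, block {S0,S3,S5,S9} splits into {S0,S5,S9} and {S3}.
Split {S0,S5,S9} by δ(·,b) → {S0,S9} and {S5}.
Refine {S1,S4} on symbol a: members go to different blocks, giving {S1} and {S4}.
The partition is now stable with 10 blocks: {S7} | {S0,S9} | {S8} | {S1} | {S2} | {S6} | {S10} | {S3} | {S5} | {S4}.

10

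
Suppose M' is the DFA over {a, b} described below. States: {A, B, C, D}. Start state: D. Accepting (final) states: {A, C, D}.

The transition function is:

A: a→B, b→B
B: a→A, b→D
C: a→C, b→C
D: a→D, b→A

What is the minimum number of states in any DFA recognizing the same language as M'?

States {C} cannot be reached from the start state, so discard them.
P0 = {A,D} | {B}.
On input a, block {A,D} splits into {A} and {D}.
The partition is now stable with 3 blocks: {A} | {B} | {D}.

3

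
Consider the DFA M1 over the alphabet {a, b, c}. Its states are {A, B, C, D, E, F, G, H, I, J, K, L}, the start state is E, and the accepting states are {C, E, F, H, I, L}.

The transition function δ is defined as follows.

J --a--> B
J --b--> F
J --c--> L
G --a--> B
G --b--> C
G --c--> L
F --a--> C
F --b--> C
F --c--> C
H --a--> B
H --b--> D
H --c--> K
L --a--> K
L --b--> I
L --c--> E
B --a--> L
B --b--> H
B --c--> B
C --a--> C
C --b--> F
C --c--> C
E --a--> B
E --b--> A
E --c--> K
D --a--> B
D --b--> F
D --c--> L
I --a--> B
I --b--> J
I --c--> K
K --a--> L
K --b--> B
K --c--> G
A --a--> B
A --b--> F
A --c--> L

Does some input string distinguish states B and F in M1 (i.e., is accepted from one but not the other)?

Every state is reachable, so we keep all 12.
Start with accepting vs non-accepting: {C,E,F,H,I,L} | {A,B,D,G,J,K}.
On input a, block {C,E,F,H,I,L} splits into {E,H,I,L} and {C,F}.
On input b, block {E,H,I,L} splits into {E,H,I} and {L}.
On input a, block {A,B,D,G,J,K} splits into {A,D,G,J} and {B,K}.
On input b, block {B,K} splits into {B} and {K}.
No further refinement is possible. Final partition (6 blocks): {E,H,I} | {A,D,G,J} | {C,F} | {L} | {B} | {K}.
B and F end up in different blocks, so they are distinguishable. For instance, the string 'ε' is accepted from only F.

Yes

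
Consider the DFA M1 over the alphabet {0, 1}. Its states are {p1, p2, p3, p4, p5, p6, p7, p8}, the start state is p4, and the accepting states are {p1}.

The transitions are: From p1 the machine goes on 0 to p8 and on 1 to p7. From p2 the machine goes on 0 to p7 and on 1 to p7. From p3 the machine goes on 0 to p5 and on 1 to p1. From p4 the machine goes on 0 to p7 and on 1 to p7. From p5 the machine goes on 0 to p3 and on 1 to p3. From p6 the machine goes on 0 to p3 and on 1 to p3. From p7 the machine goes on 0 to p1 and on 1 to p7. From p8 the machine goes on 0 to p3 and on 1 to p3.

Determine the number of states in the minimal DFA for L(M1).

5

States {p2,p6} cannot be reached from the start state, so discard them.
P0 = {p1} | {p3,p4,p5,p7,p8}.
Split {p3,p4,p5,p7,p8} by δ(·,0) → {p3,p4,p5,p8} and {p7}.
Split {p3,p4,p5,p8} by δ(·,0) → {p3,p5,p8} and {p4}.
Refine {p3,p5,p8} on symbol 1: members go to different blocks, giving {p5,p8} and {p3}.
The partition is now stable with 5 blocks: {p1} | {p5,p8} | {p7} | {p4} | {p3}.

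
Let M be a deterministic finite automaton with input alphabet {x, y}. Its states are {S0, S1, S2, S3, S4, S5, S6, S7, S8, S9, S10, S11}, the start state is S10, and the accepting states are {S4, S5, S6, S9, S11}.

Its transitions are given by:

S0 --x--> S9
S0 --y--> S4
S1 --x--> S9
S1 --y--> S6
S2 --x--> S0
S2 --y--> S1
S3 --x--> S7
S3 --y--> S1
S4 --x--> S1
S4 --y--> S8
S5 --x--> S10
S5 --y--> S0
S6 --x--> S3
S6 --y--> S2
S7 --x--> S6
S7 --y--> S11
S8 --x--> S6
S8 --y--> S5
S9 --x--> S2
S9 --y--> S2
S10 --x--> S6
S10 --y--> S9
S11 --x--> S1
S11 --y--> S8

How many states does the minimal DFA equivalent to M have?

Initial partition by acceptance: {S4,S5,S6,S9,S11} | {S0,S1,S2,S3,S7,S8,S10}.
Split {S0,S1,S2,S3,S7,S8,S10} by δ(·,x) → {S0,S1,S7,S8,S10} and {S2,S3}.
Split {S4,S5,S6,S9,S11} by δ(·,x) → {S4,S5,S11} and {S6,S9}.
Refine {S0,S1,S7,S8,S10} on symbol y: members go to different blocks, giving {S0,S7,S8} and {S1,S10}.
The partition is now stable with 5 blocks: {S4,S5,S11} | {S0,S7,S8} | {S2,S3} | {S6,S9} | {S1,S10}.

5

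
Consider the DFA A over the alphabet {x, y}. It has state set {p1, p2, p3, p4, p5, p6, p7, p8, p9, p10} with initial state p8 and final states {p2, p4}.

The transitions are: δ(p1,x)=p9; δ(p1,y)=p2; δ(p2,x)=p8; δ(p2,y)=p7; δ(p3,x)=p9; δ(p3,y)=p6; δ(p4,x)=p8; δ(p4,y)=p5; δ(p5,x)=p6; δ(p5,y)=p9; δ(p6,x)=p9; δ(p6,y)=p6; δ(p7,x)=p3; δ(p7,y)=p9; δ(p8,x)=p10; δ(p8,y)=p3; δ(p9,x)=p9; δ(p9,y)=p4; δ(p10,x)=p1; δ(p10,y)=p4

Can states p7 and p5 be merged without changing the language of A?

Yes

Every state is reachable, so we keep all 10.
P0 = {p2,p4} | {p1,p3,p5,p6,p7,p8,p9,p10}.
On input y, block {p1,p3,p5,p6,p7,p8,p9,p10} splits into {p3,p5,p6,p7,p8} and {p1,p9,p10}.
Refine {p3,p5,p6,p7,p8} on symbol x: members go to different blocks, giving {p3,p6,p8} and {p5,p7}.
Stable partition: {p2,p4} | {p3,p6,p8} | {p1,p9,p10} | {p5,p7} — 4 equivalence classes.
p7 and p5 lie in the same block of the stable partition, so they are equivalent — no string distinguishes them.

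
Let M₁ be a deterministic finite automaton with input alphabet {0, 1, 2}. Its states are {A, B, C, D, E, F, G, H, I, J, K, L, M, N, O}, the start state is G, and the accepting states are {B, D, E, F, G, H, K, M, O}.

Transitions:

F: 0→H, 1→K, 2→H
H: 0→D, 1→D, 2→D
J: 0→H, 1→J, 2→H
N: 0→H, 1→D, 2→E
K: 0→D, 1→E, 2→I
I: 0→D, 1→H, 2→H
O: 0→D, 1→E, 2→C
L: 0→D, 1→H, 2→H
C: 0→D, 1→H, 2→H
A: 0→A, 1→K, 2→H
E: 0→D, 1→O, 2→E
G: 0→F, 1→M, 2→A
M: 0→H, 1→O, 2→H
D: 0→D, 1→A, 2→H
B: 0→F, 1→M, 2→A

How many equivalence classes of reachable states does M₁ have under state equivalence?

First remove the unreachable states {B,J,L,N}; 11 states remain.
P0 = {D,E,F,G,H,K,M,O} | {A,C,I}.
Refine {D,E,F,G,H,K,M,O} on symbol 1: members go to different blocks, giving {E,F,G,H,K,M,O} and {D}.
Split {E,F,G,H,K,M,O} by δ(·,0) → {E,H,K,O} and {F,G,M}.
On input 1, block {E,H,K,O} splits into {E,K,O} and {H}.
Refine {E,K,O} on symbol 2: members go to different blocks, giving {K,O} and {E}.
Split {A,C,I} by δ(·,0) → {C,I} and {A}.
Refine {F,G,M} on symbol 0: members go to different blocks, giving {F,M} and {G}.
The partition is now stable with 8 blocks: {K,O} | {C,I} | {D} | {F,M} | {H} | {E} | {A} | {G}.

8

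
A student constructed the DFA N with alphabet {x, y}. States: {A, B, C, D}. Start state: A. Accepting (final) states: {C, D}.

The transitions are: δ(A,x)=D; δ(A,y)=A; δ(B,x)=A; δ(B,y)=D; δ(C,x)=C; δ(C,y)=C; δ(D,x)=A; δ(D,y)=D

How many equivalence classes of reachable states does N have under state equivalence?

2

Reachable states from the start: {A,D}. Unreachable: {B,C} — drop them.
Start with accepting vs non-accepting: {D} | {A}.
Stable partition: {D} | {A} — 2 equivalence classes.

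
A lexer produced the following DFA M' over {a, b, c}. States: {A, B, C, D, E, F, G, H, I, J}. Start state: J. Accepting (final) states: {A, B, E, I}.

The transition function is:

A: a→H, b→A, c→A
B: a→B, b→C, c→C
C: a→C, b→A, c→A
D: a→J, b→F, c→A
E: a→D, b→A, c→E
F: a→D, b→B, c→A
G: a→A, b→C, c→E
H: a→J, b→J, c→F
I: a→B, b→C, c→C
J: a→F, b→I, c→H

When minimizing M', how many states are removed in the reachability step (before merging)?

2

Starting at J and following transitions, the reachable set is {A, B, C, D, F, H, I, J}. That leaves E, G unreachable — 2 in total.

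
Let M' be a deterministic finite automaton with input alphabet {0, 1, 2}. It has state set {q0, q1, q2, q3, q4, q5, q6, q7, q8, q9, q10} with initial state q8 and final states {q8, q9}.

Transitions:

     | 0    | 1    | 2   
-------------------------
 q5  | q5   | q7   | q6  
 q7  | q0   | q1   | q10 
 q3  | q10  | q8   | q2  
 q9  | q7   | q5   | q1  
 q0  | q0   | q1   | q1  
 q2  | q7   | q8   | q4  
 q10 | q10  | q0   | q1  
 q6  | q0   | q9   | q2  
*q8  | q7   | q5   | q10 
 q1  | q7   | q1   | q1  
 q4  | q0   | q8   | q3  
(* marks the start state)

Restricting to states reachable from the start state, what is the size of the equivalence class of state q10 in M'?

P0 = {q8,q9} | {q0,q1,q2,q3,q4,q5,q6,q7,q10}.
Refine {q0,q1,q2,q3,q4,q5,q6,q7,q10} on symbol 1: members go to different blocks, giving {q0,q1,q5,q7,q10} and {q2,q3,q4,q6}.
Split {q0,q1,q5,q7,q10} by δ(·,2) → {q0,q1,q7,q10} and {q5}.
No further refinement is possible. Final partition (4 blocks): {q8,q9} | {q0,q1,q7,q10} | {q2,q3,q4,q6} | {q5}.
State q10 belongs to the block {q0,q1,q7,q10}, which has 4 states.

4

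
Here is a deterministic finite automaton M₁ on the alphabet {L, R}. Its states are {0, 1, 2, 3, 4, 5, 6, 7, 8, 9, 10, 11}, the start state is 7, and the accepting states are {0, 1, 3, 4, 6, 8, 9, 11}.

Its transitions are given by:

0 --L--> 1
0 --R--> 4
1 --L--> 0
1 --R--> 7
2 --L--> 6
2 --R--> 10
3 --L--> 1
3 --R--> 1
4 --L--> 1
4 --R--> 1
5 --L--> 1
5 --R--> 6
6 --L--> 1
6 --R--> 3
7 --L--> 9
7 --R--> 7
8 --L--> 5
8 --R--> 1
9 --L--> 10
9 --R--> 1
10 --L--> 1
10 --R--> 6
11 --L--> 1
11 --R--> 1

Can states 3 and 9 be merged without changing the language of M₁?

First remove the unreachable states {2,5,8,11}; 8 states remain.
P0 = {0,1,3,4,6,9} | {7,10}.
On input L, block {0,1,3,4,6,9} splits into {0,1,3,4,6} and {9}.
On input R, block {0,1,3,4,6} splits into {0,3,4,6} and {1}.
On input R, block {0,3,4,6} splits into {0,6} and {3,4}.
Split {7,10} by δ(·,L) → {7} and {10}.
No further refinement is possible. Final partition (6 blocks): {0,6} | {7} | {9} | {1} | {3,4} | {10}.
3 and 9 end up in different blocks, so they are distinguishable. For instance, the string 'L' is accepted from only 3.

No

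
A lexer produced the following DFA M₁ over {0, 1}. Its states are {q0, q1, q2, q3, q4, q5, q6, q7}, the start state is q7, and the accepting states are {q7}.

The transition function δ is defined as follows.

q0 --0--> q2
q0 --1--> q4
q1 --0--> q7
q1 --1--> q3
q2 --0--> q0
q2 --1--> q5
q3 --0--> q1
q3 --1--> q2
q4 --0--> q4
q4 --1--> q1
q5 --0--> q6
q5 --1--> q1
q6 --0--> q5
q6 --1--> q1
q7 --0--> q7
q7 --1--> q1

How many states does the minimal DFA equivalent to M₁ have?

5

Every state is reachable, so we keep all 8.
Initial partition by acceptance: {q7} | {q0,q1,q2,q3,q4,q5,q6}.
Split {q0,q1,q2,q3,q4,q5,q6} by δ(·,0) → {q0,q2,q3,q4,q5,q6} and {q1}.
Refine {q0,q2,q3,q4,q5,q6} on symbol 0: members go to different blocks, giving {q0,q2,q4,q5,q6} and {q3}.
Refine {q0,q2,q4,q5,q6} on symbol 1: members go to different blocks, giving {q4,q5,q6} and {q0,q2}.
The partition is now stable with 5 blocks: {q7} | {q4,q5,q6} | {q1} | {q3} | {q0,q2}.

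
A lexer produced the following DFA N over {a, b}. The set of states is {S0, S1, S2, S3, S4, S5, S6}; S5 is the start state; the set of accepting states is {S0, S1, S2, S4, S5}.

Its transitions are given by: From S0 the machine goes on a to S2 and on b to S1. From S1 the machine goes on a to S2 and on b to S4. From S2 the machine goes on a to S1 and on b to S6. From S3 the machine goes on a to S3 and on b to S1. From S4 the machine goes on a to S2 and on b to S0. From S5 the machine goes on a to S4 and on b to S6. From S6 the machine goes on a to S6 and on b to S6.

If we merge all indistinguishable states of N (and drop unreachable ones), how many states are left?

3

Reachable states from the start: {S0,S1,S2,S4,S5,S6}. Unreachable: {S3} — drop them.
Initial partition by acceptance: {S0,S1,S2,S4,S5} | {S6}.
On input b, block {S0,S1,S2,S4,S5} splits into {S0,S1,S4} and {S2,S5}.
No further refinement is possible. Final partition (3 blocks): {S0,S1,S4} | {S6} | {S2,S5}.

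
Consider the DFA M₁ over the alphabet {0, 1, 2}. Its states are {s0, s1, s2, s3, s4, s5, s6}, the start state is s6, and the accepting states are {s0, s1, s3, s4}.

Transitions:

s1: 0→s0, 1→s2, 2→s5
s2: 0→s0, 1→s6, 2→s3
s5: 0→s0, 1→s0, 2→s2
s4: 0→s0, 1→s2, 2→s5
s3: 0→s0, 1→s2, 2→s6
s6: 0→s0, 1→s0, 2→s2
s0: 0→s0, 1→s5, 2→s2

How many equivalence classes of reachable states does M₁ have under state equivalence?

4

Reachable states from the start: {s0,s2,s3,s5,s6}. Unreachable: {s1,s4} — drop them.
P0 = {s0,s3} | {s2,s5,s6}.
Refine {s2,s5,s6} on symbol 1: members go to different blocks, giving {s5,s6} and {s2}.
Refine {s0,s3} on symbol 1: members go to different blocks, giving {s0} and {s3}.
The partition is now stable with 4 blocks: {s0} | {s5,s6} | {s2} | {s3}.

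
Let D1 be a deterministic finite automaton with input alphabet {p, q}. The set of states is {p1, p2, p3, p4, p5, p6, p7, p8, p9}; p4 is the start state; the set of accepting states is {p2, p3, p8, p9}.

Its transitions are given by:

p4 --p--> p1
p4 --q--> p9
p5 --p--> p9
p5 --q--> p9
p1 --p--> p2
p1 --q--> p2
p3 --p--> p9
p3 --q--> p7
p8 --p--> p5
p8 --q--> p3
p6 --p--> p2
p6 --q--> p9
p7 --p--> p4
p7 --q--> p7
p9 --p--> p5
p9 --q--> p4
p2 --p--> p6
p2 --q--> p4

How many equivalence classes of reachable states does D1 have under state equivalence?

3

Reachable states from the start: {p1,p2,p4,p5,p6,p9}. Unreachable: {p3,p7,p8} — drop them.
Initial partition by acceptance: {p2,p9} | {p1,p4,p5,p6}.
On input p, block {p1,p4,p5,p6} splits into {p1,p5,p6} and {p4}.
No further refinement is possible. Final partition (3 blocks): {p2,p9} | {p1,p5,p6} | {p4}.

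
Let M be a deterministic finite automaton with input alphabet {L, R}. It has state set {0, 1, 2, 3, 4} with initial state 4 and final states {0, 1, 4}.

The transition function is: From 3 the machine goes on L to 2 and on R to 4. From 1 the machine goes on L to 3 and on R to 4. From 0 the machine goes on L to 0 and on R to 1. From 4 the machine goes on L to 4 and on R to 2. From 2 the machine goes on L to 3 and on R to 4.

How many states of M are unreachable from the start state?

2

Starting at 4 and following transitions, the reachable set is {2, 3, 4}. That leaves 0, 1 unreachable — 2 in total.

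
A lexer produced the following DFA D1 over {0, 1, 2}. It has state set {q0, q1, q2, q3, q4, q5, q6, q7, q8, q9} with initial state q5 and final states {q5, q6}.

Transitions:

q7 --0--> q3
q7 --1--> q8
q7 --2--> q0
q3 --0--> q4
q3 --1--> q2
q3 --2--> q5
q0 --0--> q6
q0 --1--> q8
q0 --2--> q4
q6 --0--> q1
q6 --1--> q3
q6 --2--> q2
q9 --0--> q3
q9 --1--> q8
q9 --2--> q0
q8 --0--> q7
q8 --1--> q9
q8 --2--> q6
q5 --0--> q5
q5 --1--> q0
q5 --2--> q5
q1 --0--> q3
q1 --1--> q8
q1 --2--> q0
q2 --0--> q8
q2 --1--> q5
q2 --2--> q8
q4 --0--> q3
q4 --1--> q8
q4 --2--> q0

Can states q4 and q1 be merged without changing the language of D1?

Yes

Start with accepting vs non-accepting: {q5,q6} | {q0,q1,q2,q3,q4,q7,q8,q9}.
Refine {q5,q6} on symbol 0: members go to different blocks, giving {q5} and {q6}.
Split {q0,q1,q2,q3,q4,q7,q8,q9} by δ(·,0) → {q1,q2,q3,q4,q7,q8,q9} and {q0}.
Split {q1,q2,q3,q4,q7,q8,q9} by δ(·,1) → {q1,q3,q4,q7,q8,q9} and {q2}.
Split {q1,q3,q4,q7,q8,q9} by δ(·,1) → {q1,q4,q7,q8,q9} and {q3}.
Split {q1,q4,q7,q8,q9} by δ(·,0) → {q1,q4,q7,q9} and {q8}.
No further refinement is possible. Final partition (7 blocks): {q5} | {q1,q4,q7,q9} | {q6} | {q0} | {q2} | {q3} | {q8}.
q4 and q1 lie in the same block of the stable partition, so they are equivalent — no string distinguishes them.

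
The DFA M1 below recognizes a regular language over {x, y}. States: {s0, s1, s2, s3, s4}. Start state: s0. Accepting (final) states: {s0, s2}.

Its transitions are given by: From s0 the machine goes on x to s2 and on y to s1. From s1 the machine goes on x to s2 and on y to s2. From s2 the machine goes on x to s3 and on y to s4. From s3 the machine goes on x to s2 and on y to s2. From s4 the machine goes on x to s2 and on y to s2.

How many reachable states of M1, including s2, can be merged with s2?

Start with accepting vs non-accepting: {s0,s2} | {s1,s3,s4}.
On input x, block {s0,s2} splits into {s0} and {s2}.
Stable partition: {s0} | {s1,s3,s4} | {s2} — 3 equivalence classes.
State s2 belongs to the block {s2}, which has 1 states.

1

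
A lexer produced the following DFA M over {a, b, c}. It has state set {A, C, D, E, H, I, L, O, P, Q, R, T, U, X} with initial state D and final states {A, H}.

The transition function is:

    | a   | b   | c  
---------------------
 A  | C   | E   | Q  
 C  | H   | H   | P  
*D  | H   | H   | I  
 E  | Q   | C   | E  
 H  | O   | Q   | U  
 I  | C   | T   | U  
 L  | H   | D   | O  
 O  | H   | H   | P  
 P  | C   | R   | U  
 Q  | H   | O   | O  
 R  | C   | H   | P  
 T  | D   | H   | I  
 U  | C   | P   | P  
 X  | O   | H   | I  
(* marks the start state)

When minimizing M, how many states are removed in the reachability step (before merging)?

No path from D leads to A, E, L, X; the other 10 states are all reachable.

4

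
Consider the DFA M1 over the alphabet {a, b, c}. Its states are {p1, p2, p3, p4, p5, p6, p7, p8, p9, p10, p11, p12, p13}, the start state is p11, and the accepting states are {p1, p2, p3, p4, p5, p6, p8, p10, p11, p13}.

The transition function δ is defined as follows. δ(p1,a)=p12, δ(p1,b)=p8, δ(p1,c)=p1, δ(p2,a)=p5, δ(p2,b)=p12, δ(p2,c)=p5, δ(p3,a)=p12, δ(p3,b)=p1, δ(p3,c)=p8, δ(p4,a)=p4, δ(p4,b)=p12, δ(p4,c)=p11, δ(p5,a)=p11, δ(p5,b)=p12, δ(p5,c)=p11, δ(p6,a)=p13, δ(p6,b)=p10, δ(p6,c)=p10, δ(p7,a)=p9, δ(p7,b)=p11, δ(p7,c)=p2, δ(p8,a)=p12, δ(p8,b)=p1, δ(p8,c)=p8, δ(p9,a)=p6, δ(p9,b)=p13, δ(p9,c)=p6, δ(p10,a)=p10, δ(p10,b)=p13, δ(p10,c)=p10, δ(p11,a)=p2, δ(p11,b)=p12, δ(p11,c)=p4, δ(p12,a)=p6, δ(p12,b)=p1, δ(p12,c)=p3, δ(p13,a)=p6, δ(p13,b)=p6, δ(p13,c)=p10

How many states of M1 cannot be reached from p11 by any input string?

2

BFS from p11 reaches {p1, p2, p3, p4, p5, p6, p8, p10, p11, p12, p13}; the 2 state(s) p7, p9 are never visited.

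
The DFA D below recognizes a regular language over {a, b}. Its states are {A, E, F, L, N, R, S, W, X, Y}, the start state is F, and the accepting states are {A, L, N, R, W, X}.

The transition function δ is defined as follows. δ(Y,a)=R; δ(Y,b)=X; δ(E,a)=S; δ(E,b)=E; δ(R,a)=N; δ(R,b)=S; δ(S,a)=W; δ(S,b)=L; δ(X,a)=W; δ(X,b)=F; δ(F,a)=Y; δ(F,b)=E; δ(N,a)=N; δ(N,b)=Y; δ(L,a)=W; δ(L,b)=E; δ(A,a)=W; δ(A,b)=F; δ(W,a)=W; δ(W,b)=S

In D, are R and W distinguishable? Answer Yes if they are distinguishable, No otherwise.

No

First remove the unreachable states {A}; 9 states remain.
Start with accepting vs non-accepting: {L,N,R,W,X} | {E,F,S,Y}.
Split {E,F,S,Y} by δ(·,a) → {S,Y} and {E,F}.
On input b, block {L,N,R,W,X} splits into {N,R,W} and {L,X}.
The partition is now stable with 4 blocks: {N,R,W} | {S,Y} | {E,F} | {L,X}.
R and W lie in the same block of the stable partition, so they are equivalent — no string distinguishes them.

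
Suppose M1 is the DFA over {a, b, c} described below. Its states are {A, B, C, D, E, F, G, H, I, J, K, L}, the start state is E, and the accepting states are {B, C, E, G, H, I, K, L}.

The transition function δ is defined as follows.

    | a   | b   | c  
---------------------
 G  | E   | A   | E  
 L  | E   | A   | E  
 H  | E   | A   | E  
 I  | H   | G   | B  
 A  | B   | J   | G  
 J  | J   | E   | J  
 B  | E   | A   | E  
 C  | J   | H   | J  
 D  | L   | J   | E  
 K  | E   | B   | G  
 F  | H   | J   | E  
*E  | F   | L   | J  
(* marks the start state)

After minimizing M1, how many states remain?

5

States {C,D,I,K} cannot be reached from the start state, so discard them.
Start with accepting vs non-accepting: {B,E,G,H,L} | {A,F,J}.
On input a, block {B,E,G,H,L} splits into {B,G,H,L} and {E}.
On input a, block {A,F,J} splits into {A,F} and {J}.
On input c, block {A,F} splits into {A} and {F}.
The partition is now stable with 5 blocks: {B,G,H,L} | {A} | {E} | {J} | {F}.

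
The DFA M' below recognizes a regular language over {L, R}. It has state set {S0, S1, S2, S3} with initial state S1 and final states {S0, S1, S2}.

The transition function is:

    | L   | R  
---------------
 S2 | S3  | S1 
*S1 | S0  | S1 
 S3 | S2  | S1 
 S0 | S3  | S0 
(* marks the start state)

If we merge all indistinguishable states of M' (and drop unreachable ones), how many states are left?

4

Every state is reachable, so we keep all 4.
Initial partition by acceptance: {S0,S1,S2} | {S3}.
On input L, block {S0,S1,S2} splits into {S0,S2} and {S1}.
Refine {S0,S2} on symbol R: members go to different blocks, giving {S0} and {S2}.
Stable partition: {S0} | {S3} | {S1} | {S2} — 4 equivalence classes.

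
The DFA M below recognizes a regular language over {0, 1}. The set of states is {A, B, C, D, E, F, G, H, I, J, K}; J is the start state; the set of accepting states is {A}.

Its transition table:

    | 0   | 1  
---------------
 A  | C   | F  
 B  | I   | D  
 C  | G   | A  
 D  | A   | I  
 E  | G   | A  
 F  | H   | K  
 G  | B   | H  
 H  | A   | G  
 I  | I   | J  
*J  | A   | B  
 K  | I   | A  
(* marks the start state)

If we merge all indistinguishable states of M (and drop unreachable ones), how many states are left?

5

States {E} cannot be reached from the start state, so discard them.
P0 = {A} | {B,C,D,F,G,H,I,J,K}.
On input 0, block {B,C,D,F,G,H,I,J,K} splits into {B,C,F,G,I,K} and {D,H,J}.
On input 0, block {B,C,F,G,I,K} splits into {B,C,G,I,K} and {F}.
Refine {B,C,G,I,K} on symbol 1: members go to different blocks, giving {B,G,I} and {C,K}.
Stable partition: {A} | {B,G,I} | {D,H,J} | {F} | {C,K} — 5 equivalence classes.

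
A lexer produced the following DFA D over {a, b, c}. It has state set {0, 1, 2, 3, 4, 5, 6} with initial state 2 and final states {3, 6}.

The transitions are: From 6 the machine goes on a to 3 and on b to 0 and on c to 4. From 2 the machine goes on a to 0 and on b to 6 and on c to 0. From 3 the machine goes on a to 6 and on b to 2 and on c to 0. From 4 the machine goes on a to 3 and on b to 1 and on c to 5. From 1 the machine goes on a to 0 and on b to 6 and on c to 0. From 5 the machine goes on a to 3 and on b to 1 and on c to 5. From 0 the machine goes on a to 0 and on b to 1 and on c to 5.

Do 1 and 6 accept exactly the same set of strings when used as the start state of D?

Every state is reachable, so we keep all 7.
Initial partition by acceptance: {3,6} | {0,1,2,4,5}.
Refine {0,1,2,4,5} on symbol a: members go to different blocks, giving {0,1,2} and {4,5}.
On input c, block {3,6} splits into {3} and {6}.
Split {0,1,2} by δ(·,b) → {1,2} and {0}.
Stable partition: {3} | {1,2} | {4,5} | {6} | {0} — 5 equivalence classes.
1 and 6 end up in different blocks, so they are distinguishable. For instance, the string 'ε' is accepted from only 6.

No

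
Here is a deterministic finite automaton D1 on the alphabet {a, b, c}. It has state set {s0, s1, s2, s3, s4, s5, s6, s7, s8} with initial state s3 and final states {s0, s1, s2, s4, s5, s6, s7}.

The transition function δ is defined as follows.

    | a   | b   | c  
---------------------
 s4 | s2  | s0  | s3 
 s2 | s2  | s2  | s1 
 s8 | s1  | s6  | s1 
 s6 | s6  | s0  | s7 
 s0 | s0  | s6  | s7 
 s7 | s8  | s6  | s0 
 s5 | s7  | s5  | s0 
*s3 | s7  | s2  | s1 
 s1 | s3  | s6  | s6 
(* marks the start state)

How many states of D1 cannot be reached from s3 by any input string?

BFS from s3 reaches {s0, s1, s2, s3, s6, s7, s8}; the 2 state(s) s4, s5 are never visited.

2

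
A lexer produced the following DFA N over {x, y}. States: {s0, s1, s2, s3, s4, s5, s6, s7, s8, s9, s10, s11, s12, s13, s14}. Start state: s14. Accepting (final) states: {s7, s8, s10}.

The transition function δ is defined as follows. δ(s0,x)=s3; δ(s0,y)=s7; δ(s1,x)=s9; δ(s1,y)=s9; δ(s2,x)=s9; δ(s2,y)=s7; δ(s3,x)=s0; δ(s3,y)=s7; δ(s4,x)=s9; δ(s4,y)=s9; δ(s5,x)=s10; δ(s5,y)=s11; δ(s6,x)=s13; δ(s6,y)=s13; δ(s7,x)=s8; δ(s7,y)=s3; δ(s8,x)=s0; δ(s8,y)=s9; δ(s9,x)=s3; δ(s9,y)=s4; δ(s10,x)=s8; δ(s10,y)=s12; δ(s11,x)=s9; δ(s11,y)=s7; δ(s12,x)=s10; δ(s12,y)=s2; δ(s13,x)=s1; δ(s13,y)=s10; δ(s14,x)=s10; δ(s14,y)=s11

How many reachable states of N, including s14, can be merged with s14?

Reachable states from the start: {s0,s2,s3,s4,s7,s8,s9,s10,s11,s12,s14}. Unreachable: {s1,s5,s6,s13} — drop them.
P0 = {s7,s8,s10} | {s0,s2,s3,s4,s9,s11,s12,s14}.
Refine {s7,s8,s10} on symbol x: members go to different blocks, giving {s7,s10} and {s8}.
Refine {s0,s2,s3,s4,s9,s11,s12,s14} on symbol x: members go to different blocks, giving {s0,s2,s3,s4,s9,s11} and {s12,s14}.
Refine {s7,s10} on symbol y: members go to different blocks, giving {s7} and {s10}.
Split {s0,s2,s3,s4,s9,s11} by δ(·,y) → {s0,s2,s3,s11} and {s4,s9}.
On input x, block {s0,s2,s3,s11} splits into {s0,s3} and {s2,s11}.
Refine {s4,s9} on symbol x: members go to different blocks, giving {s4} and {s9}.
Stable partition: {s7} | {s0,s3} | {s8} | {s12,s14} | {s10} | {s4} | {s2,s11} | {s9} — 8 equivalence classes.
The equivalence class containing s14 is {s12,s14}, of size 2.

2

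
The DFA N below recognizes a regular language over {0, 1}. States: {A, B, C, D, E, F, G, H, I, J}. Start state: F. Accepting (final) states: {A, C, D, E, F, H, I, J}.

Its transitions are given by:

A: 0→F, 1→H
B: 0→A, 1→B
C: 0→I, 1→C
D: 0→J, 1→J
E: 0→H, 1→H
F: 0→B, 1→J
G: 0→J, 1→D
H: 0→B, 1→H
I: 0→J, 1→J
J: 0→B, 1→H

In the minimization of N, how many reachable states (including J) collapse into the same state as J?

3

First remove the unreachable states {C,D,E,G,I}; 5 states remain.
Initial partition by acceptance: {A,F,H,J} | {B}.
Refine {A,F,H,J} on symbol 0: members go to different blocks, giving {F,H,J} and {A}.
The partition is now stable with 3 blocks: {F,H,J} | {B} | {A}.
The equivalence class containing J is {F,H,J}, of size 3.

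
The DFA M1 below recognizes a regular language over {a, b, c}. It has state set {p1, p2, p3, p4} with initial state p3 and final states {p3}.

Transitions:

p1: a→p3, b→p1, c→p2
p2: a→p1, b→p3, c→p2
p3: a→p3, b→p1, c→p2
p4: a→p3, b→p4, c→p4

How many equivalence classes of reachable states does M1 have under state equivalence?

Reachable states from the start: {p1,p2,p3}. Unreachable: {p4} — drop them.
Start with accepting vs non-accepting: {p3} | {p1,p2}.
On input a, block {p1,p2} splits into {p1} and {p2}.
No further refinement is possible. Final partition (3 blocks): {p3} | {p1} | {p2}.

3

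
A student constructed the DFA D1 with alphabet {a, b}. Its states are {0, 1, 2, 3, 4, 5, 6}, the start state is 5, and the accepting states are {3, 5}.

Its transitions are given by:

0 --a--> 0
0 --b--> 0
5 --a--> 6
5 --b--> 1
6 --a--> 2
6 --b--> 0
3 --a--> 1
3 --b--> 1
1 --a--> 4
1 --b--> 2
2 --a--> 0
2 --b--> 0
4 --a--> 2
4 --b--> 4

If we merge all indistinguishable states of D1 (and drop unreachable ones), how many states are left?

2

Reachable states from the start: {0,1,2,4,5,6}. Unreachable: {3} — drop them.
Initial partition by acceptance: {5} | {0,1,2,4,6}.
The partition is now stable with 2 blocks: {5} | {0,1,2,4,6}.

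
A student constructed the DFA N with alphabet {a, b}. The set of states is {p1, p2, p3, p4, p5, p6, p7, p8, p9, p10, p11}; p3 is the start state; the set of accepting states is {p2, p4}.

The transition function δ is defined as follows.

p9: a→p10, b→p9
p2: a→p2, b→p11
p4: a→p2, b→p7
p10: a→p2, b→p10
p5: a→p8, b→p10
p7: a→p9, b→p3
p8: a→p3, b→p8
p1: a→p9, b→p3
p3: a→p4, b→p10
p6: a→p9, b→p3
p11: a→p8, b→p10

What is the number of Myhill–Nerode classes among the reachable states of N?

First remove the unreachable states {p1,p5,p6}; 8 states remain.
Start with accepting vs non-accepting: {p2,p4} | {p3,p7,p8,p9,p10,p11}.
Split {p3,p7,p8,p9,p10,p11} by δ(·,a) → {p7,p8,p9,p11} and {p3,p10}.
On input a, block {p7,p8,p9,p11} splits into {p7,p11} and {p8,p9}.
The partition is now stable with 4 blocks: {p2,p4} | {p7,p11} | {p3,p10} | {p8,p9}.

4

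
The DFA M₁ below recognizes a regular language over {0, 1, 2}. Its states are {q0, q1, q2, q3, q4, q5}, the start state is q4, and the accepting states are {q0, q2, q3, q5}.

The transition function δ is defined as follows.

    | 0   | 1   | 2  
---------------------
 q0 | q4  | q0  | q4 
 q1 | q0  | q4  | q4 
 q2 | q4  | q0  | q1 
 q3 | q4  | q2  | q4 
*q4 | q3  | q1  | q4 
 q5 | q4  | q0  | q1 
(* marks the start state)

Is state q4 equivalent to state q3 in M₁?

First remove the unreachable states {q5}; 5 states remain.
P0 = {q0,q2,q3} | {q1,q4}.
Stable partition: {q0,q2,q3} | {q1,q4} — 2 equivalence classes.
q4 and q3 end up in different blocks, so they are distinguishable. For instance, the string 'ε' is accepted from only q3.

No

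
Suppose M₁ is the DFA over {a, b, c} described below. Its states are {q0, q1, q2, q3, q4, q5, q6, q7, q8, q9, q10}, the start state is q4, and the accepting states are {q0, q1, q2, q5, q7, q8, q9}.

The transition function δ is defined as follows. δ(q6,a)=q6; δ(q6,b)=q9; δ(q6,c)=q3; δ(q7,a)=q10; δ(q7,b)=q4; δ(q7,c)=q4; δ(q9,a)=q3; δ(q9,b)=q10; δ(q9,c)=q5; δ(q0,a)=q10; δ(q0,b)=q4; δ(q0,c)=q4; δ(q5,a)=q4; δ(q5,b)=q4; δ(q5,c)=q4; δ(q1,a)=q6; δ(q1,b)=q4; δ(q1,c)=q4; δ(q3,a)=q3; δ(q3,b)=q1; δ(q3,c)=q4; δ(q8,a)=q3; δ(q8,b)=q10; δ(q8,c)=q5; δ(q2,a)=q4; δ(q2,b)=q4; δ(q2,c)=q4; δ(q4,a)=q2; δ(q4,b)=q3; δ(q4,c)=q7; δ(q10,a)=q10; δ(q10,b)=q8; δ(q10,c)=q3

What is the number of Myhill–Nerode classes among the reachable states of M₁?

6

States {q0} cannot be reached from the start state, so discard them.
Start with accepting vs non-accepting: {q1,q2,q5,q7,q8,q9} | {q3,q4,q6,q10}.
Refine {q1,q2,q5,q7,q8,q9} on symbol c: members go to different blocks, giving {q1,q2,q5,q7} and {q8,q9}.
On input a, block {q3,q4,q6,q10} splits into {q3,q6,q10} and {q4}.
Refine {q1,q2,q5,q7} on symbol a: members go to different blocks, giving {q1,q7} and {q2,q5}.
Split {q3,q6,q10} by δ(·,b) → {q6,q10} and {q3}.
Stable partition: {q1,q7} | {q6,q10} | {q8,q9} | {q4} | {q2,q5} | {q3} — 6 equivalence classes.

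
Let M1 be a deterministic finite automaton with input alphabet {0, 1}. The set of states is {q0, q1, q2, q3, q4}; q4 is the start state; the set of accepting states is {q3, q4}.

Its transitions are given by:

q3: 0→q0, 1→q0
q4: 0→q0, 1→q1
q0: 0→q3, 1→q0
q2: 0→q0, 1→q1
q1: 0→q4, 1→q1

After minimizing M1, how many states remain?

States {q2} cannot be reached from the start state, so discard them.
Start with accepting vs non-accepting: {q3,q4} | {q0,q1}.
The partition is now stable with 2 blocks: {q3,q4} | {q0,q1}.

2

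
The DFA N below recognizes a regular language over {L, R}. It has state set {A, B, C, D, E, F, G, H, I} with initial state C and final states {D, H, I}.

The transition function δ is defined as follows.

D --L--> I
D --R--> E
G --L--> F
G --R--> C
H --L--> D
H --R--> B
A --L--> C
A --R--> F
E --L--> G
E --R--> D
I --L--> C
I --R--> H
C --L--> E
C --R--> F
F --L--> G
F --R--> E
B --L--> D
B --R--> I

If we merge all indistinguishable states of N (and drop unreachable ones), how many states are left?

Reachable states from the start: {B,C,D,E,F,G,H,I}. Unreachable: {A} — drop them.
P0 = {D,H,I} | {B,C,E,F,G}.
On input L, block {D,H,I} splits into {D,H} and {I}.
Split {D,H} by δ(·,L) → {D} and {H}.
On input L, block {B,C,E,F,G} splits into {C,E,F,G} and {B}.
On input R, block {C,E,F,G} splits into {C,F,G} and {E}.
Split {C,F,G} by δ(·,L) → {F,G} and {C}.
On input R, block {F,G} splits into {F} and {G}.
No further refinement is possible. Final partition (8 blocks): {D} | {F} | {I} | {H} | {B} | {E} | {C} | {G}.

8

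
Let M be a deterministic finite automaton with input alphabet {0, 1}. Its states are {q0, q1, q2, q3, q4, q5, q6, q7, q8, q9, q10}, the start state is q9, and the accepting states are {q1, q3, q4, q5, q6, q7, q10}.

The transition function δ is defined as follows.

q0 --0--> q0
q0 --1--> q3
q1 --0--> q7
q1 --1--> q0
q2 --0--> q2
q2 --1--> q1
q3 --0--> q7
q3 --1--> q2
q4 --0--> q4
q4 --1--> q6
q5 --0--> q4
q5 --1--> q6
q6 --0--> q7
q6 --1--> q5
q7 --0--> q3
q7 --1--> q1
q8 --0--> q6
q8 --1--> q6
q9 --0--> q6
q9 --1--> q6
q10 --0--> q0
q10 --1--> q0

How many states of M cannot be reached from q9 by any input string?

2

No path from q9 leads to q8, q10; the other 9 states are all reachable.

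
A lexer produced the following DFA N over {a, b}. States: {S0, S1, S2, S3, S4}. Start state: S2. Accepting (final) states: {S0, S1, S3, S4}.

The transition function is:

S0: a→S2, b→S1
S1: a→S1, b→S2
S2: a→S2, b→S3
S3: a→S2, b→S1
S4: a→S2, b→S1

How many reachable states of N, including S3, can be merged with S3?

1

States {S0,S4} cannot be reached from the start state, so discard them.
Initial partition by acceptance: {S1,S3} | {S2}.
Split {S1,S3} by δ(·,a) → {S1} and {S3}.
No further refinement is possible. Final partition (3 blocks): {S1} | {S2} | {S3}.
State S3 belongs to the block {S3}, which has 1 states.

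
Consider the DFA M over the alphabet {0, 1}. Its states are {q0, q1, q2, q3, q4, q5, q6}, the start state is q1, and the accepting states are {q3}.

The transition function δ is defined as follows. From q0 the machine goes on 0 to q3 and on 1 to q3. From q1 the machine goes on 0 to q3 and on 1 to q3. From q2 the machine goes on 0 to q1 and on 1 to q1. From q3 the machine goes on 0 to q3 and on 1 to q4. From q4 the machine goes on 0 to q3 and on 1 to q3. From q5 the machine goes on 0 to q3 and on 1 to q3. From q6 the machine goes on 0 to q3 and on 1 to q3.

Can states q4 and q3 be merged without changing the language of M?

Reachable states from the start: {q1,q3,q4}. Unreachable: {q0,q2,q5,q6} — drop them.
Start with accepting vs non-accepting: {q3} | {q1,q4}.
The partition is now stable with 2 blocks: {q3} | {q1,q4}.
q4 and q3 end up in different blocks, so they are distinguishable. For instance, the string 'ε' is accepted from only q3.

No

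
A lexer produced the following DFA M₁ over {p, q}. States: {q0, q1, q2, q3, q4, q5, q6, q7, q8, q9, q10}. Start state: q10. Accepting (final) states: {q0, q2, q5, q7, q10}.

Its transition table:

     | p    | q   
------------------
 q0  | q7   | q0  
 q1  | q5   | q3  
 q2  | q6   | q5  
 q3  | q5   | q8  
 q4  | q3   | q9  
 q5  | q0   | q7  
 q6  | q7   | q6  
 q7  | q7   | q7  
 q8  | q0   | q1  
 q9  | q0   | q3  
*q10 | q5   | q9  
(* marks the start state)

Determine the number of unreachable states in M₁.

3

BFS from q10 reaches {q0, q1, q3, q5, q7, q8, q9, q10}; the 3 state(s) q2, q4, q6 are never visited.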